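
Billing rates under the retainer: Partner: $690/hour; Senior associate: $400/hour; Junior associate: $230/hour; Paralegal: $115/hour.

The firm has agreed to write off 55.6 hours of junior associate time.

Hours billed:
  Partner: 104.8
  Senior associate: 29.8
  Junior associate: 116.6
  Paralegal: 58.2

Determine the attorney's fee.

$104,955.00

Partner: 104.8 × $690 = $72,312.00
Senior associate: 29.8 × $400 = $11,920.00
Junior associate: 116.6 × $230 = $26,818.00
Paralegal: 58.2 × $115 = $6,693.00
Subtotal: $117,743.00
Write-off: 55.6 × $230 = $12,788.00
Total: $117,743.00 − $12,788.00 = $104,955.00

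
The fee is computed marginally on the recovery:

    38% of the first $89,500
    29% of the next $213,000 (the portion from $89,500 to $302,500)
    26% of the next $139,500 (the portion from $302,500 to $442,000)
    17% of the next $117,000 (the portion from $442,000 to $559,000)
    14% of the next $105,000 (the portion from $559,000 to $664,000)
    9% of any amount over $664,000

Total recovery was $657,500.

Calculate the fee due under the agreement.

$165,730.00

First $89,500 at 38% = $34,010.00
Next $213,000 at 29% = $61,770.00
Next $139,500 at 26% = $36,270.00
Next $117,000 at 17% = $19,890.00
Remaining $98,500 at 14% = $13,790.00
Fee: $34,010.00 + $61,770.00 + $36,270.00 + $19,890.00 + $13,790.00 = $165,730.00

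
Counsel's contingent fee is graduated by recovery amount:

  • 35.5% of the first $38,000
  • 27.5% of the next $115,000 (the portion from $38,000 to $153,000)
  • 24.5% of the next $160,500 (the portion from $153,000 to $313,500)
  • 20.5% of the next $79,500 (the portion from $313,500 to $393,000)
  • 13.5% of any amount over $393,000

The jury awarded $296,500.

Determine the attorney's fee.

First $38,000 at 35.5% = $13,490.00
Next $115,000 at 27.5% = $31,625.00
Remaining $143,500 at 24.5% = $35,157.50
Fee: $13,490.00 + $31,625.00 + $35,157.50 = $80,272.50

$80,272.50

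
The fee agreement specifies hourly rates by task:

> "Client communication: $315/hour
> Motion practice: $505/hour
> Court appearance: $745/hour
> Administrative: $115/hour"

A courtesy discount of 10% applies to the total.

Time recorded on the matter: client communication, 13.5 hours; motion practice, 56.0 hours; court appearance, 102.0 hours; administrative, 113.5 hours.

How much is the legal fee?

Client communication: 13.5 × $315 = $4,252.50
Motion practice: 56.0 × $505 = $28,280.00
Court appearance: 102.0 × $745 = $75,990.00
Administrative: 113.5 × $115 = $13,052.50
Subtotal: $121,575.00
Less 10% discount: −$12,157.50
Total: $121,575.00 − $12,157.50 = $109,417.50

$109,417.50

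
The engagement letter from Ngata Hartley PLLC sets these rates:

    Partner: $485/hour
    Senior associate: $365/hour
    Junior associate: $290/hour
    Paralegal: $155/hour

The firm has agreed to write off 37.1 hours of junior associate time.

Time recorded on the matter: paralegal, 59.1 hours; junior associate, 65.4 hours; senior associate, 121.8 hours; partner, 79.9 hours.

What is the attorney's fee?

$100,576.00

Partner: 79.9 × $485 = $38,751.50
Senior associate: 121.8 × $365 = $44,457.00
Junior associate: 65.4 × $290 = $18,966.00
Paralegal: 59.1 × $155 = $9,160.50
Subtotal: $111,335.00
Write-off: 37.1 × $290 = $10,759.00
Total: $111,335.00 − $10,759.00 = $100,576.00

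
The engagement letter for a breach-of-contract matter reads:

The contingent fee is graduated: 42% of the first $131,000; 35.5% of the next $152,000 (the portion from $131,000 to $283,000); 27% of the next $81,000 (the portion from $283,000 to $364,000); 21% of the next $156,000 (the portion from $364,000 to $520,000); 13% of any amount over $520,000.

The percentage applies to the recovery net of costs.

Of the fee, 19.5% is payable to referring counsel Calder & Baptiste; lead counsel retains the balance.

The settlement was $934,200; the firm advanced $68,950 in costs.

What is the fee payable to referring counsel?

Fee base (net of costs): $934,200 − $68,950 = $865,250
First $131,000 at 42% = $55,020.00
Next $152,000 at 35.5% = $53,960.00
Next $81,000 at 27% = $21,870.00
Next $156,000 at 21% = $32,760.00
Remaining $345,250 at 13% = $44,882.50
Fee: $55,020.00 + $53,960.00 + $21,870.00 + $32,760.00 + $44,882.50 = $208,492.50
Referral share: 19.5% of $208,492.50 = $40,656.04; lead counsel retains $208,492.50 − $40,656.04 = $167,836.46.

$40,656.04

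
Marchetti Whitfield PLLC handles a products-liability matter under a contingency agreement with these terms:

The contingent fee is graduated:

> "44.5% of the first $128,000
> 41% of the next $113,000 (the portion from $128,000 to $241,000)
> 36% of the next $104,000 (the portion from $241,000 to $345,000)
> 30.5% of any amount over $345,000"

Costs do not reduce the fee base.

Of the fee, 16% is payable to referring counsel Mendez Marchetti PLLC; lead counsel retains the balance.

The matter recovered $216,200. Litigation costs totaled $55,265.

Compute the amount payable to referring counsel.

$14,899.52

Fee base is the gross recovery, $216,200; costs are reimbursed separately.
First $128,000 at 44.5% = $56,960.00
Remaining $88,200 at 41% = $36,162.00
Fee: $56,960.00 + $36,162.00 = $93,122.00
Referral share: 16% of $93,122.00 = $14,899.52; lead counsel retains $93,122.00 − $14,899.52 = $78,222.48.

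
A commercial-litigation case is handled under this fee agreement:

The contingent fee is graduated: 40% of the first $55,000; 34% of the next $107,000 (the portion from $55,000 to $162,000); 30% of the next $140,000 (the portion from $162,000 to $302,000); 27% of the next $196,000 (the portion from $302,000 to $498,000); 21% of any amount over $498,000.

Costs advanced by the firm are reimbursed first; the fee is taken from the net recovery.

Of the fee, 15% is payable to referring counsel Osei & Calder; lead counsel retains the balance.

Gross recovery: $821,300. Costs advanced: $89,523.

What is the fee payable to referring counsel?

Fee base (net of costs): $821,300 − $89,523 = $731,777
First $55,000 at 40% = $22,000.00
Next $107,000 at 34% = $36,380.00
Next $140,000 at 30% = $42,000.00
Next $196,000 at 27% = $52,920.00
Remaining $233,777 at 21% = $49,093.17
Fee: $22,000.00 + $36,380.00 + $42,000.00 + $52,920.00 + $49,093.17 = $202,393.17
Referral share: 15% of $202,393.17 = $30,358.98; lead counsel retains $202,393.17 − $30,358.98 = $172,034.19.

$30,358.98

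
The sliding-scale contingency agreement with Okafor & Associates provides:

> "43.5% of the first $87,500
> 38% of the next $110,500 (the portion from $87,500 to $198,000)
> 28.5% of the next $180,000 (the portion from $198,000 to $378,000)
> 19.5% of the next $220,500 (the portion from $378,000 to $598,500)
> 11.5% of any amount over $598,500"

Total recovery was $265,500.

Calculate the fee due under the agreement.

$99,290.00

First $87,500 at 43.5% = $38,062.50
Next $110,500 at 38% = $41,990.00
Remaining $67,500 at 28.5% = $19,237.50
Fee: $38,062.50 + $41,990.00 + $19,237.50 = $99,290.00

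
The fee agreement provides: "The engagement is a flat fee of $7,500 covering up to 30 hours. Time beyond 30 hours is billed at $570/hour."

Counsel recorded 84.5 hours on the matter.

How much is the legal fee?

Flat fee: $7,500.00
Excess hours: 84.5 − 30 = 54.5
Overrun: 54.5 × $570 = $31,065.00
Total: $7,500.00 + $31,065.00 = $38,565.00

$38,565.00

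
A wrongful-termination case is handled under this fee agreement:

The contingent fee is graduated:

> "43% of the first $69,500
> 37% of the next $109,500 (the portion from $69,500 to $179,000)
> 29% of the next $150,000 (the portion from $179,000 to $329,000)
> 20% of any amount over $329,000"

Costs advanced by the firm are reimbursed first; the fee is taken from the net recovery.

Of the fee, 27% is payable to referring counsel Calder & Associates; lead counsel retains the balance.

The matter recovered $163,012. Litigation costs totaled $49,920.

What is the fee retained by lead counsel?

Fee base (net of costs): $163,012 − $49,920 = $113,092
First $69,500 at 43% = $29,885.00
Remaining $43,592 at 37% = $16,129.04
Fee: $29,885.00 + $16,129.04 = $46,014.04
Referral share: 27% of $46,014.04 = $12,423.79; lead counsel retains $46,014.04 − $12,423.79 = $33,590.25.

$33,590.25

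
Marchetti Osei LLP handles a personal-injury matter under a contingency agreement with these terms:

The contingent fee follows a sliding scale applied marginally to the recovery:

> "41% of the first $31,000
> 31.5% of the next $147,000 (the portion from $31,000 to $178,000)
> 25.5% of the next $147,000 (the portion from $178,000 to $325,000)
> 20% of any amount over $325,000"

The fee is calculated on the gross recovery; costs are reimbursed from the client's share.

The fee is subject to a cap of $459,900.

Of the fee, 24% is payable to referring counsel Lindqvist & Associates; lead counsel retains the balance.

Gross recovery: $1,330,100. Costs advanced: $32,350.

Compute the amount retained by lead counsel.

Fee base is the gross recovery, $1,330,100; costs are reimbursed separately.
First $31,000 at 41% = $12,710.00
Next $147,000 at 31.5% = $46,305.00
Next $147,000 at 25.5% = $37,485.00
Remaining $1,005,100 at 20% = $201,020.00
Fee: $12,710.00 + $46,305.00 + $37,485.00 + $201,020.00 = $297,520.00
$297,520.00 is under the $459,900 cap.
Referral share: 24% of $297,520.00 = $71,404.80; lead counsel retains $297,520.00 − $71,404.80 = $226,115.20.

$226,115.20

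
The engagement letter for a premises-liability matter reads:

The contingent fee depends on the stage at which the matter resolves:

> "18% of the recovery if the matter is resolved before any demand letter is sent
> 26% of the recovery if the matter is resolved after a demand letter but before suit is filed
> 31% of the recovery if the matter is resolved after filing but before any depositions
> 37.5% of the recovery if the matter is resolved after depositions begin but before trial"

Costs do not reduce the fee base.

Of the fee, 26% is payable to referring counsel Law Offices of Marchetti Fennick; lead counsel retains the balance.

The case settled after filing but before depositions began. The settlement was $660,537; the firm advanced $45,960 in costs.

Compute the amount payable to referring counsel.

$53,239.28

Fee base is the gross recovery, $660,537; costs are reimbursed separately.
The matter settled after filing but before depositions began, so the 31% rate applies.
$660,537 × 31% = $204,766.47
Referral share: 26% of $204,766.47 = $53,239.28; lead counsel retains $204,766.47 − $53,239.28 = $151,527.19.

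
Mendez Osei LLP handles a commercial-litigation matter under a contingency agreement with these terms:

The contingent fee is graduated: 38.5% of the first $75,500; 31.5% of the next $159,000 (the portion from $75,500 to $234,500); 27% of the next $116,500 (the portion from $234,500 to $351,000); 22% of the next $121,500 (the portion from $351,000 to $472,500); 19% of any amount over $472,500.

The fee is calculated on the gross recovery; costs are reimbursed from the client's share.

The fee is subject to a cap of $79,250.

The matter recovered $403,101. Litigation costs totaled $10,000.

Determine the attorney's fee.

Fee base is the gross recovery, $403,101; costs are reimbursed separately.
First $75,500 at 38.5% = $29,067.50
Next $159,000 at 31.5% = $50,085.00
Next $116,500 at 27% = $31,455.00
Remaining $52,101 at 22% = $11,462.22
Fee: $29,067.50 + $50,085.00 + $31,455.00 + $11,462.22 = $122,069.72
$122,069.72 exceeds the $79,250 cap, so the fee is capped at $79,250.00.

$79,250.00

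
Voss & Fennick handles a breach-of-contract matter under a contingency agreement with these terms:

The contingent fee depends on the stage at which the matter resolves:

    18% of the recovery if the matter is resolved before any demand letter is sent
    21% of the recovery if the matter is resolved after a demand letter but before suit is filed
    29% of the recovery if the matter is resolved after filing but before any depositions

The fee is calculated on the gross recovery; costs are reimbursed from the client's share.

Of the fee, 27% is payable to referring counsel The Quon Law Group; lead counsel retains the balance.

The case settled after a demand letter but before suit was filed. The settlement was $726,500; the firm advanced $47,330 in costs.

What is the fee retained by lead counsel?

Fee base is the gross recovery, $726,500; costs are reimbursed separately.
The matter settled after a demand letter but before suit was filed, so the 21% rate applies.
$726,500 × 21% = $152,565.00
Referral share: 27% of $152,565.00 = $41,192.55; lead counsel retains $152,565.00 − $41,192.55 = $111,372.45.

$111,372.45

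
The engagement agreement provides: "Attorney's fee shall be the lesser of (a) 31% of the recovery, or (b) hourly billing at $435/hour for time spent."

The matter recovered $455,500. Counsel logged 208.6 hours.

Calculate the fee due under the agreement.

(a) 31% of $455,500 = $141,205.00
(b) 208.6 × $435 = $90,741.00
The lesser is (b): $90,741.00.

$90,741.00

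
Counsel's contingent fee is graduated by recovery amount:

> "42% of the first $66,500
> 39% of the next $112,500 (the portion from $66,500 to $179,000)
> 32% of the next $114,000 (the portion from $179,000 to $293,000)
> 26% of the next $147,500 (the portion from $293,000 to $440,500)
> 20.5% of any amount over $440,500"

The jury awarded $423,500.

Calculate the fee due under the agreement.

$142,215.00

First $66,500 at 42% = $27,930.00
Next $112,500 at 39% = $43,875.00
Next $114,000 at 32% = $36,480.00
Remaining $130,500 at 26% = $33,930.00
Fee: $27,930.00 + $43,875.00 + $36,480.00 + $33,930.00 = $142,215.00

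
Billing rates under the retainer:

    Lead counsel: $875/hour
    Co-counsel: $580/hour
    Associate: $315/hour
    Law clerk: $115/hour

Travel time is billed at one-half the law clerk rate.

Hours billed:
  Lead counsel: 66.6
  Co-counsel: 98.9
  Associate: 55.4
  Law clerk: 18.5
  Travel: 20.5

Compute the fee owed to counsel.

$136,394.25

Lead counsel: 66.6 × $875 = $58,275.00
Co-counsel: 98.9 × $580 = $57,362.00
Associate: 55.4 × $315 = $17,451.00
Law clerk: 18.5 × $115 = $2,127.50
Subtotal: $58,275.00 + $57,362.00 + $17,451.00 + $2,127.50 = $135,215.50
Travel: 20.5 × ($115 ÷ 2) = 20.5 × $57.50 = $1,178.75
Total: $135,215.50 + $1,178.75 = $136,394.25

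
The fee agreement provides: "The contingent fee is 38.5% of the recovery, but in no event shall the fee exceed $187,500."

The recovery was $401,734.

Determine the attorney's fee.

$154,667.59

38.5% of $401,734 = $154,667.59
That is under the $187,500 cap.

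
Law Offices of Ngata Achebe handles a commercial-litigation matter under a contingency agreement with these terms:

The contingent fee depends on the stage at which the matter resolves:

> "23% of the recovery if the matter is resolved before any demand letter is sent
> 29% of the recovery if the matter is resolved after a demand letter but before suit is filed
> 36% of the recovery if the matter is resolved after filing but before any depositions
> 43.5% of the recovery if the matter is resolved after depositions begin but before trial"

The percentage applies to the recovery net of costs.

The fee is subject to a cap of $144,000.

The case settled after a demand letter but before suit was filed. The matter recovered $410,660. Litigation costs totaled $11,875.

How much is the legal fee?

Fee base (net of costs): $410,660 − $11,875 = $398,785
The matter settled after a demand letter but before suit was filed, so the 29% rate applies.
$398,785 × 29% = $115,647.65
$115,647.65 is under the $144,000 cap.

$115,647.65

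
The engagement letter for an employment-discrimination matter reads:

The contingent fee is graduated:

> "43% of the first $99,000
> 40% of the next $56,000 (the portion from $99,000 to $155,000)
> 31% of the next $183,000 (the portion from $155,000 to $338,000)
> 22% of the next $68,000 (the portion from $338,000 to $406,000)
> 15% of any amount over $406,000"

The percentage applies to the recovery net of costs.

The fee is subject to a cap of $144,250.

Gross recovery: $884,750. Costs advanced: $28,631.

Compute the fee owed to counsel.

Fee base (net of costs): $884,750 − $28,631 = $856,119
First $99,000 at 43% = $42,570.00
Next $56,000 at 40% = $22,400.00
Next $183,000 at 31% = $56,730.00
Next $68,000 at 22% = $14,960.00
Remaining $450,119 at 15% = $67,517.85
Fee: $42,570.00 + $22,400.00 + $56,730.00 + $14,960.00 + $67,517.85 = $204,177.85
$204,177.85 exceeds the $144,250 cap, so the fee is capped at $144,250.00.

$144,250.00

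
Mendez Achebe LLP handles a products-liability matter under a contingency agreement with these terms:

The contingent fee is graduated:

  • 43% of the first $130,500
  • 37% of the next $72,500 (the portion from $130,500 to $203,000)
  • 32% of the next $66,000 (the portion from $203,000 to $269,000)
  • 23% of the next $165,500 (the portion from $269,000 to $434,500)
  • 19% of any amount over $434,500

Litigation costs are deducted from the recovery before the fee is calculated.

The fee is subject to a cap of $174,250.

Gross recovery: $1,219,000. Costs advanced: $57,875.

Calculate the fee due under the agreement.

$174,250.00

Fee base (net of costs): $1,219,000 − $57,875 = $1,161,125
First $130,500 at 43% = $56,115.00
Next $72,500 at 37% = $26,825.00
Next $66,000 at 32% = $21,120.00
Next $165,500 at 23% = $38,065.00
Remaining $726,625 at 19% = $138,058.75
Fee: $56,115.00 + $26,825.00 + $21,120.00 + $38,065.00 + $138,058.75 = $280,183.75
$280,183.75 exceeds the $174,250 cap, so the fee is capped at $174,250.00.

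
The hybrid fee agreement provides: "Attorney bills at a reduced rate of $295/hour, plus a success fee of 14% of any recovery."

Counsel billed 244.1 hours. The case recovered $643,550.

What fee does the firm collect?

Hourly: 244.1 × $295 = $72,009.50
Success fee: 14% of $643,550 = $90,097.00
Total: $72,009.50 + $90,097.00 = $162,106.50

$162,106.50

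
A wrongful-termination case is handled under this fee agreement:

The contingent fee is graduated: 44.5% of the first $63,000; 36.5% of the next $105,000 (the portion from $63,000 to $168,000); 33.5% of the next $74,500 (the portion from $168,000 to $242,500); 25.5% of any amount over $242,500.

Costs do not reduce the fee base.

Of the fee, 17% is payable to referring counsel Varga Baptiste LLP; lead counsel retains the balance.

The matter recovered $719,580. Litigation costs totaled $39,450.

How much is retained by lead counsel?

Fee base is the gross recovery, $719,580; costs are reimbursed separately.
First $63,000 at 44.5% = $28,035.00
Next $105,000 at 36.5% = $38,325.00
Next $74,500 at 33.5% = $24,957.50
Remaining $477,080 at 25.5% = $121,655.40
Fee: $28,035.00 + $38,325.00 + $24,957.50 + $121,655.40 = $212,972.90
Referral share: 17% of $212,972.90 = $36,205.39; lead counsel retains $212,972.90 − $36,205.39 = $176,767.51.

$176,767.51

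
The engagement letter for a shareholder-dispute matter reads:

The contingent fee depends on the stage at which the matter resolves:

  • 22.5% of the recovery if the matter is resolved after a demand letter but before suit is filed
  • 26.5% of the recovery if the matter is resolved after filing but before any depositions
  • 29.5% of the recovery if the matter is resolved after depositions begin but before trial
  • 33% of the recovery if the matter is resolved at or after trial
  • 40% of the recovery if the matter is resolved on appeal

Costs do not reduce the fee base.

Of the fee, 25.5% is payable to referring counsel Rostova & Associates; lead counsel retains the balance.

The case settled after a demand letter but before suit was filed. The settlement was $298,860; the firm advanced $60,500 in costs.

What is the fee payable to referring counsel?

$17,147.09

Fee base is the gross recovery, $298,860; costs are reimbursed separately.
The matter settled after a demand letter but before suit was filed, so the 22.5% rate applies.
$298,860 × 22.5% = $67,243.50
Referral share: 25.5% of $67,243.50 = $17,147.09; lead counsel retains $67,243.50 − $17,147.09 = $50,096.41.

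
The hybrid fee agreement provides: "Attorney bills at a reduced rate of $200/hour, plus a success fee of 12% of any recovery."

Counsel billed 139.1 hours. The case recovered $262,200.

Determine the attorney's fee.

Hourly: 139.1 × $200 = $27,820.00
Success fee: 12% of $262,200 = $31,464.00
Total: $27,820.00 + $31,464.00 = $59,284.00

$59,284.00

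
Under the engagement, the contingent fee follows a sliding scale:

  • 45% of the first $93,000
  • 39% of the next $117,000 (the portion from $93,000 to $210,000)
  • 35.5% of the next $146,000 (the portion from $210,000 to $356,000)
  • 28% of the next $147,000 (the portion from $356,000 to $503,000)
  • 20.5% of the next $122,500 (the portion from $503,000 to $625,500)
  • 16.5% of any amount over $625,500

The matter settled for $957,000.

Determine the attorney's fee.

$260,280.00

First $93,000 at 45% = $41,850.00
Next $117,000 at 39% = $45,630.00
Next $146,000 at 35.5% = $51,830.00
Next $147,000 at 28% = $41,160.00
Next $122,500 at 20.5% = $25,112.50
Remaining $331,500 at 16.5% = $54,697.50
Fee: $41,850.00 + $45,630.00 + $51,830.00 + $41,160.00 + $25,112.50 + $54,697.50 = $260,280.00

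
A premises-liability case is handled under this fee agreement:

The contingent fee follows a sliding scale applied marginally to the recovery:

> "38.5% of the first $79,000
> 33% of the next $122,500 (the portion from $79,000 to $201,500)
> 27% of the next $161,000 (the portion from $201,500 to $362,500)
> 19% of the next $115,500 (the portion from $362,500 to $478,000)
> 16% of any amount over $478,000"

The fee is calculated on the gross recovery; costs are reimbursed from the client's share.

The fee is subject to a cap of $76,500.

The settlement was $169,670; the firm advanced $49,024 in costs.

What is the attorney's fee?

Fee base is the gross recovery, $169,670; costs are reimbursed separately.
First $79,000 at 38.5% = $30,415.00
Remaining $90,670 at 33% = $29,921.10
Fee: $30,415.00 + $29,921.10 = $60,336.10
$60,336.10 is under the $76,500 cap.

$60,336.10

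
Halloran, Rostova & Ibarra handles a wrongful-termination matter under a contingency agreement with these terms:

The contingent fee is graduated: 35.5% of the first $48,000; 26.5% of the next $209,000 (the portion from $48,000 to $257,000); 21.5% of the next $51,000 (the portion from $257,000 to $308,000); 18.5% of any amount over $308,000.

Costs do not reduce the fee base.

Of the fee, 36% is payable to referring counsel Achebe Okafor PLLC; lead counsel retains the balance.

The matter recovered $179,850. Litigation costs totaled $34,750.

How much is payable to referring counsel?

$18,712.89

Fee base is the gross recovery, $179,850; costs are reimbursed separately.
First $48,000 at 35.5% = $17,040.00
Remaining $131,850 at 26.5% = $34,940.25
Fee: $17,040.00 + $34,940.25 = $51,980.25
Referral share: 36% of $51,980.25 = $18,712.89; lead counsel retains $51,980.25 − $18,712.89 = $33,267.36.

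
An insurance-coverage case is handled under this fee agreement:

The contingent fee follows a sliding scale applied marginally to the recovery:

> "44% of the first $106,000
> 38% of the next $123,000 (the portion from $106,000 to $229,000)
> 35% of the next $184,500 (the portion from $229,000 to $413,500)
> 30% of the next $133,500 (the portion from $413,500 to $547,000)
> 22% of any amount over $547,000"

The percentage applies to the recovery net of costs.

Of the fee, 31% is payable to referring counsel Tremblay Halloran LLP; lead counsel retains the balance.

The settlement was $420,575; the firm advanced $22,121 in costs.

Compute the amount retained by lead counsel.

$105,355.34

Fee base (net of costs): $420,575 − $22,121 = $398,454
First $106,000 at 44% = $46,640.00
Next $123,000 at 38% = $46,740.00
Remaining $169,454 at 35% = $59,308.90
Fee: $46,640.00 + $46,740.00 + $59,308.90 = $152,688.90
Referral share: 31% of $152,688.90 = $47,333.56; lead counsel retains $152,688.90 − $47,333.56 = $105,355.34.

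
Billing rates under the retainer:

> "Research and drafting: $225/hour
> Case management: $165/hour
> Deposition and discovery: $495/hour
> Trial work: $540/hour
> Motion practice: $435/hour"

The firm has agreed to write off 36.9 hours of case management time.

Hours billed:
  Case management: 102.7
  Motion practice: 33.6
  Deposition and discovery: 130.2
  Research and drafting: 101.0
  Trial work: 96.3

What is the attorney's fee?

Research and drafting: 101.0 × $225 = $22,725.00
Case management: 102.7 × $165 = $16,945.50
Deposition and discovery: 130.2 × $495 = $64,449.00
Trial work: 96.3 × $540 = $52,002.00
Motion practice: 33.6 × $435 = $14,616.00
Subtotal: $170,737.50
Write-off: 36.9 × $165 = $6,088.50
Total: $170,737.50 − $6,088.50 = $164,649.00

$164,649.00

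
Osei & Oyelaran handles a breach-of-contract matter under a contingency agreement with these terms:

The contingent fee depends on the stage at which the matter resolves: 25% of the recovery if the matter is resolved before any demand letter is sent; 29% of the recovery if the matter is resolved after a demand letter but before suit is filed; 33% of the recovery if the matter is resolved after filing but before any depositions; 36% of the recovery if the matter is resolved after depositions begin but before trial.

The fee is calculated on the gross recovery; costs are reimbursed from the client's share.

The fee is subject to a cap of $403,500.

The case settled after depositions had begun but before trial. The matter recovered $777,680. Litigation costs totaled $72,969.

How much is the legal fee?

Fee base is the gross recovery, $777,680; costs are reimbursed separately.
The matter settled after depositions had begun but before trial, so the 36% rate applies.
$777,680 × 36% = $279,964.80
$279,964.80 is under the $403,500 cap.

$279,964.80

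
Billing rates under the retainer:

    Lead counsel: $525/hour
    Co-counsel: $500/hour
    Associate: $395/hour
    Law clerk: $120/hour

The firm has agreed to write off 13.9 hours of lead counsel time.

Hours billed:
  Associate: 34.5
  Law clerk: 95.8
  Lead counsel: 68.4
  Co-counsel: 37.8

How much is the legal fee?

Lead counsel: 68.4 × $525 = $35,910.00
Co-counsel: 37.8 × $500 = $18,900.00
Associate: 34.5 × $395 = $13,627.50
Law clerk: 95.8 × $120 = $11,496.00
Subtotal: $79,933.50
Write-off: 13.9 × $525 = $7,297.50
Total: $79,933.50 − $7,297.50 = $72,636.00

$72,636.00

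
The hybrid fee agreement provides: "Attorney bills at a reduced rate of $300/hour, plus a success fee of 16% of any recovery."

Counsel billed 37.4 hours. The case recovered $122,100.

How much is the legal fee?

Hourly: 37.4 × $300 = $11,220.00
Success fee: 16% of $122,100 = $19,536.00
Total: $11,220.00 + $19,536.00 = $30,756.00

$30,756.00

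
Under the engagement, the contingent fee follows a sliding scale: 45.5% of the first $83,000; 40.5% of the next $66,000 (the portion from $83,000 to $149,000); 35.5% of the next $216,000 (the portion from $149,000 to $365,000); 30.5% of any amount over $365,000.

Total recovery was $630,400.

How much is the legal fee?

$222,122.00

First $83,000 at 45.5% = $37,765.00
Next $66,000 at 40.5% = $26,730.00
Next $216,000 at 35.5% = $76,680.00
Remaining $265,400 at 30.5% = $80,947.00
Fee: $37,765.00 + $26,730.00 + $76,680.00 + $80,947.00 = $222,122.00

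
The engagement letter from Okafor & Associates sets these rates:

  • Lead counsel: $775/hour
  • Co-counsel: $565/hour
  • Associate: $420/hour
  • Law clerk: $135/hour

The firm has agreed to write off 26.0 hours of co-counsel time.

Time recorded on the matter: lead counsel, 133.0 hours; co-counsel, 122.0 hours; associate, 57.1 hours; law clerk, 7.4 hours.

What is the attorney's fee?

$182,296.00

Lead counsel: 133.0 × $775 = $103,075.00
Co-counsel: 122.0 × $565 = $68,930.00
Associate: 57.1 × $420 = $23,982.00
Law clerk: 7.4 × $135 = $999.00
Subtotal: $196,986.00
Write-off: 26.0 × $565 = $14,690.00
Total: $196,986.00 − $14,690.00 = $182,296.00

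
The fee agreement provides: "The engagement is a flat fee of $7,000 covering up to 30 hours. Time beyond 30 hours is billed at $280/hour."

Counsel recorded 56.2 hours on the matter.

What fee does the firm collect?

Flat fee: $7,000.00
Excess hours: 56.2 − 30 = 26.2
Overrun: 26.2 × $280 = $7,336.00
Total: $7,000.00 + $7,336.00 = $14,336.00

$14,336.00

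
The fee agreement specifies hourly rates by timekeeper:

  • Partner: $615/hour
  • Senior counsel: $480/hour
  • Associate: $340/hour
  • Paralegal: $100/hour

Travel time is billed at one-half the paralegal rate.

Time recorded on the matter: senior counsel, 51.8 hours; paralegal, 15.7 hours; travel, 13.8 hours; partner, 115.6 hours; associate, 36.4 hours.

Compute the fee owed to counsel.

$110,594.00

Partner: 115.6 × $615 = $71,094.00
Senior counsel: 51.8 × $480 = $24,864.00
Associate: 36.4 × $340 = $12,376.00
Paralegal: 15.7 × $100 = $1,570.00
Subtotal: $71,094.00 + $24,864.00 + $12,376.00 + $1,570.00 = $109,904.00
Travel: 13.8 × ($100 ÷ 2) = 13.8 × $50.00 = $690.00
Total: $109,904.00 + $690.00 = $110,594.00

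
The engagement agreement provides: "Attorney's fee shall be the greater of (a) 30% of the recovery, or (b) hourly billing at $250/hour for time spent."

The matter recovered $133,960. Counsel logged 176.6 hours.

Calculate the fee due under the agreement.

$44,150.00

(a) 30% of $133,960 = $40,188.00
(b) 176.6 × $250 = $44,150.00
The greater is (b): $44,150.00.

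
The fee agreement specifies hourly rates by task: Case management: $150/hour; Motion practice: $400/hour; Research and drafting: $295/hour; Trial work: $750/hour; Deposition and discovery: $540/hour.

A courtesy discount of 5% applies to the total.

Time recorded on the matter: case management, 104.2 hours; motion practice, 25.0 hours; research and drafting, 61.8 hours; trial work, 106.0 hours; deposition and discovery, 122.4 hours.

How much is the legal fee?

Case management: 104.2 × $150 = $15,630.00
Motion practice: 25.0 × $400 = $10,000.00
Research and drafting: 61.8 × $295 = $18,231.00
Trial work: 106.0 × $750 = $79,500.00
Deposition and discovery: 122.4 × $540 = $66,096.00
Subtotal: $189,457.00
Less 5% discount: −$9,472.85
Total: $189,457.00 − $9,472.85 = $179,984.15

$179,984.15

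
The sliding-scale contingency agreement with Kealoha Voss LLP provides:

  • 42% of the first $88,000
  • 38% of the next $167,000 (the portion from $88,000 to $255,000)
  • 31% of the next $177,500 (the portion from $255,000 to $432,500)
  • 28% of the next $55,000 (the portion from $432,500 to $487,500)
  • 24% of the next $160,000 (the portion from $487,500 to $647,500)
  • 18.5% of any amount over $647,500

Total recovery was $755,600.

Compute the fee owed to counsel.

$229,243.50

First $88,000 at 42% = $36,960.00
Next $167,000 at 38% = $63,460.00
Next $177,500 at 31% = $55,025.00
Next $55,000 at 28% = $15,400.00
Next $160,000 at 24% = $38,400.00
Remaining $108,100 at 18.5% = $19,998.50
Fee: $36,960.00 + $63,460.00 + $55,025.00 + $15,400.00 + $38,400.00 + $19,998.50 = $229,243.50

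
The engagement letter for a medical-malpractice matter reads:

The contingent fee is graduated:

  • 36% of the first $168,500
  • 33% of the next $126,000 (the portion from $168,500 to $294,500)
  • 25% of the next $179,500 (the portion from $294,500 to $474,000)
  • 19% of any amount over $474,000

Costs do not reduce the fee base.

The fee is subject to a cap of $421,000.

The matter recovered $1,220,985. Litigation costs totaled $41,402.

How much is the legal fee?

$289,042.15

Fee base is the gross recovery, $1,220,985; costs are reimbursed separately.
First $168,500 at 36% = $60,660.00
Next $126,000 at 33% = $41,580.00
Next $179,500 at 25% = $44,875.00
Remaining $746,985 at 19% = $141,927.15
Fee: $60,660.00 + $41,580.00 + $44,875.00 + $141,927.15 = $289,042.15
$289,042.15 is under the $421,000 cap.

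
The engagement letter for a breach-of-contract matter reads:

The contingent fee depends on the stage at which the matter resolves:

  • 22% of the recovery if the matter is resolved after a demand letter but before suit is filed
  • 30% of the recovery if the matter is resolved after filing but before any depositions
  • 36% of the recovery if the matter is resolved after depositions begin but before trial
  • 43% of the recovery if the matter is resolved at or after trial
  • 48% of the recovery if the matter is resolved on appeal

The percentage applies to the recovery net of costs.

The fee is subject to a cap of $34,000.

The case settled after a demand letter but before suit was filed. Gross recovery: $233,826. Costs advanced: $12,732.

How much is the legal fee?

$34,000.00

Fee base (net of costs): $233,826 − $12,732 = $221,094
The matter settled after a demand letter but before suit was filed, so the 22% rate applies.
$221,094 × 22% = $48,640.68
$48,640.68 exceeds the $34,000 cap, so the fee is capped at $34,000.00.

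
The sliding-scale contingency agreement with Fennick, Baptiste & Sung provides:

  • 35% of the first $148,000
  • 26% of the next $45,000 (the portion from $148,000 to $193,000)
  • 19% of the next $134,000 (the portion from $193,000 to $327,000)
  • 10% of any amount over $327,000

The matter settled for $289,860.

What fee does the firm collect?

First $148,000 at 35% = $51,800.00
Next $45,000 at 26% = $11,700.00
Remaining $96,860 at 19% = $18,403.40
Fee: $51,800.00 + $11,700.00 + $18,403.40 = $81,903.40

$81,903.40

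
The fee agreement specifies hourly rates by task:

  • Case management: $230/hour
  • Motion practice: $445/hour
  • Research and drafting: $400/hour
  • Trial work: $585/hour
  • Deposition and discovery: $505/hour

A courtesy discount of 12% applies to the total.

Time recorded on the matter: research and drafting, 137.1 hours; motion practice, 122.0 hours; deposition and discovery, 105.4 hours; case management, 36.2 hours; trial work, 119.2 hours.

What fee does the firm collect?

$211,565.20

Case management: 36.2 × $230 = $8,326.00
Motion practice: 122.0 × $445 = $54,290.00
Research and drafting: 137.1 × $400 = $54,840.00
Trial work: 119.2 × $585 = $69,732.00
Deposition and discovery: 105.4 × $505 = $53,227.00
Subtotal: $240,415.00
Less 12% discount: −$28,849.80
Total: $240,415.00 − $28,849.80 = $211,565.20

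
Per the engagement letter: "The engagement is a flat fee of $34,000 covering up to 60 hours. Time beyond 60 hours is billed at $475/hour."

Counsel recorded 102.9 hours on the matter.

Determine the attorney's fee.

Flat fee: $34,000.00
Excess hours: 102.9 − 60 = 42.9
Overrun: 42.9 × $475 = $20,377.50
Total: $34,000.00 + $20,377.50 = $54,377.50

$54,377.50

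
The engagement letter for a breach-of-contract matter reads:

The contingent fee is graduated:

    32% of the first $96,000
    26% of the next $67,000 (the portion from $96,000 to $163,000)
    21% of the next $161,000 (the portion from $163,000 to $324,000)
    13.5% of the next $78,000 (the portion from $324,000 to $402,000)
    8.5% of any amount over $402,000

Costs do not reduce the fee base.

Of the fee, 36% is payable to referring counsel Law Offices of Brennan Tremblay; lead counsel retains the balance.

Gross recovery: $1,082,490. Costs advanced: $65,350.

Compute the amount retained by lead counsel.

$96,205.86

Fee base is the gross recovery, $1,082,490; costs are reimbursed separately.
First $96,000 at 32% = $30,720.00
Next $67,000 at 26% = $17,420.00
Next $161,000 at 21% = $33,810.00
Next $78,000 at 13.5% = $10,530.00
Remaining $680,490 at 8.5% = $57,841.65
Fee: $30,720.00 + $17,420.00 + $33,810.00 + $10,530.00 + $57,841.65 = $150,321.65
Referral share: 36% of $150,321.65 = $54,115.79; lead counsel retains $150,321.65 − $54,115.79 = $96,205.86.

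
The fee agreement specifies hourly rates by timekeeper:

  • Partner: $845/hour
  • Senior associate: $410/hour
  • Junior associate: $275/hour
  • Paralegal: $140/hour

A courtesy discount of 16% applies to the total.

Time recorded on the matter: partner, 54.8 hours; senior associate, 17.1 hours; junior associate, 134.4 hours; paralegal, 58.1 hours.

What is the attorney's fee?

Partner: 54.8 × $845 = $46,306.00
Senior associate: 17.1 × $410 = $7,011.00
Junior associate: 134.4 × $275 = $36,960.00
Paralegal: 58.1 × $140 = $8,134.00
Subtotal: $98,411.00
Less 16% discount: −$15,745.76
Total: $98,411.00 − $15,745.76 = $82,665.24

$82,665.24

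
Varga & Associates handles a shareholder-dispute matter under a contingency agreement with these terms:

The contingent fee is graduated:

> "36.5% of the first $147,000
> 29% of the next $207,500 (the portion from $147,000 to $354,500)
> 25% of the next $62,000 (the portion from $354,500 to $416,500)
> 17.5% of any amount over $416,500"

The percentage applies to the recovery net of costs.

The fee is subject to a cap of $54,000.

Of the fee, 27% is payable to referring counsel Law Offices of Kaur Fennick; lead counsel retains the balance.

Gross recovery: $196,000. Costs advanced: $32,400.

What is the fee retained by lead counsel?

Fee base (net of costs): $196,000 − $32,400 = $163,600
First $147,000 at 36.5% = $53,655.00
Remaining $16,600 at 29% = $4,814.00
Fee: $53,655.00 + $4,814.00 = $58,469.00
$58,469.00 exceeds the $54,000 cap, so the fee is capped at $54,000.00.
Referral share: 27% of $54,000.00 = $14,580.00; lead counsel retains $54,000.00 − $14,580.00 = $39,420.00.

$39,420.00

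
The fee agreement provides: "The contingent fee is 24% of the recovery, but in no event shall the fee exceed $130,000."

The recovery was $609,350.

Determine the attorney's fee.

$130,000.00

24% of $609,350 = $146,244.00
That exceeds the $130,000 cap, so the fee is capped at $130,000.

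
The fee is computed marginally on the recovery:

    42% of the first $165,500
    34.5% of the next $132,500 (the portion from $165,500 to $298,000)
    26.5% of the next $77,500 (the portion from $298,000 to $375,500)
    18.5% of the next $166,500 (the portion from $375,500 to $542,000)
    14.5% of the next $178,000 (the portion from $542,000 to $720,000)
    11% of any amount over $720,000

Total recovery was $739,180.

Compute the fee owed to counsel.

First $165,500 at 42% = $69,510.00
Next $132,500 at 34.5% = $45,712.50
Next $77,500 at 26.5% = $20,537.50
Next $166,500 at 18.5% = $30,802.50
Next $178,000 at 14.5% = $25,810.00
Remaining $19,180 at 11% = $2,109.80
Fee: $69,510.00 + $45,712.50 + $20,537.50 + $30,802.50 + $25,810.00 + $2,109.80 = $194,482.30

$194,482.30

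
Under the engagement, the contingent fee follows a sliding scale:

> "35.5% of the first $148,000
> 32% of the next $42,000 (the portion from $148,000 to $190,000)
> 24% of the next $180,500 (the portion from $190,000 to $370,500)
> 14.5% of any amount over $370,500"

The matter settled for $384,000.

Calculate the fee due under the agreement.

$111,257.50

First $148,000 at 35.5% = $52,540.00
Next $42,000 at 32% = $13,440.00
Next $180,500 at 24% = $43,320.00
Remaining $13,500 at 14.5% = $1,957.50
Fee: $52,540.00 + $13,440.00 + $43,320.00 + $1,957.50 = $111,257.50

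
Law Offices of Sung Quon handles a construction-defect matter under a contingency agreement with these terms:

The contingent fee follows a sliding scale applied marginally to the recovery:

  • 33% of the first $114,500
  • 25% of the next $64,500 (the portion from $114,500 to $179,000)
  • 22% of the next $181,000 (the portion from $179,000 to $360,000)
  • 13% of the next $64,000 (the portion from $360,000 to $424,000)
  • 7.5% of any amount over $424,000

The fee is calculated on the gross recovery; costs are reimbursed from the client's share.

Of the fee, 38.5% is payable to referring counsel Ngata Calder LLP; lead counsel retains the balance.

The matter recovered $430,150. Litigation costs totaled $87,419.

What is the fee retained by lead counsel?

Fee base is the gross recovery, $430,150; costs are reimbursed separately.
First $114,500 at 33% = $37,785.00
Next $64,500 at 25% = $16,125.00
Next $181,000 at 22% = $39,820.00
Next $64,000 at 13% = $8,320.00
Remaining $6,150 at 7.5% = $461.25
Fee: $37,785.00 + $16,125.00 + $39,820.00 + $8,320.00 + $461.25 = $102,511.25
Referral share: 38.5% of $102,511.25 = $39,466.83; lead counsel retains $102,511.25 − $39,466.83 = $63,044.42.

$63,044.42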